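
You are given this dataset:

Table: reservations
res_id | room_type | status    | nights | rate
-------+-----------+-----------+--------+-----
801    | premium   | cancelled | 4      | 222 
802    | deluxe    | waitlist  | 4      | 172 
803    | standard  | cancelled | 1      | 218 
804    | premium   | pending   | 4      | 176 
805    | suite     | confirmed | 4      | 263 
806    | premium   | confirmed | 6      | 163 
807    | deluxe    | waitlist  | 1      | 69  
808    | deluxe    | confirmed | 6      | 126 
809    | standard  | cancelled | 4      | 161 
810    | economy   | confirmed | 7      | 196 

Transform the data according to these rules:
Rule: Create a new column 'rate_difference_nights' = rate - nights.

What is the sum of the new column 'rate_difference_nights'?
1725

Step 1: For each record, compute rate - nights
Example calculations:
  222 - 4 = 218
  172 - 4 = 168
  218 - 1 = 217
  ...
Step 2: Sum all derived values
Step 3: Total = 1725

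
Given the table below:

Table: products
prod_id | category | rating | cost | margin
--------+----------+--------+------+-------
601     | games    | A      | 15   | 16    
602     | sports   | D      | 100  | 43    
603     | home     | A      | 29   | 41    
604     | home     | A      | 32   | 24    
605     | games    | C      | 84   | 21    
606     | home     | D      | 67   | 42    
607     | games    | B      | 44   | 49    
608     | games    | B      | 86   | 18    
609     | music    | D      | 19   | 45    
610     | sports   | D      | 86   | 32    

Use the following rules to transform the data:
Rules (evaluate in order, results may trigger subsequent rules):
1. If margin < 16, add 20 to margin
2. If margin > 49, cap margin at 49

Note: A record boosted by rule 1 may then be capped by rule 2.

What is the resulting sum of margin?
331

Step 1: Apply rule 1 to records with margin < 16
  - 0 records get bonus of 20
  - Of these, 0 records then exceed 49 and get capped
Step 2: Apply rule 2 to records with margin > 49
  - 0 records (original) are capped
Step 3: Calculate final sum = 331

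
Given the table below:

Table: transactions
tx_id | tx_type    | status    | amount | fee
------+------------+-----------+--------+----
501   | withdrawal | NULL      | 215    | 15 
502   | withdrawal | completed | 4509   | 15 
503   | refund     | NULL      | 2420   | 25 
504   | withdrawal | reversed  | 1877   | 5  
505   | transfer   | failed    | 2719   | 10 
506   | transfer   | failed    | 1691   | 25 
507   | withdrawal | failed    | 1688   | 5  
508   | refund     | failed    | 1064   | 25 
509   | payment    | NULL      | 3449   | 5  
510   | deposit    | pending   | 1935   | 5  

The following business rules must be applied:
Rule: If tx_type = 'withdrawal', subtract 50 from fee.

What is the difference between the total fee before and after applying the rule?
200

Step 1: Original sum of fee = 135
Step 2: 4 records have tx_type = 'withdrawal'
Step 3: Each affected record changes by -50
Step 4: Total change = 4 × -50 = -200
Step 5: New sum = 135 + -200 = -65
Step 6: Difference = |-65 - 135| = 200
        (Sum decreased by 200)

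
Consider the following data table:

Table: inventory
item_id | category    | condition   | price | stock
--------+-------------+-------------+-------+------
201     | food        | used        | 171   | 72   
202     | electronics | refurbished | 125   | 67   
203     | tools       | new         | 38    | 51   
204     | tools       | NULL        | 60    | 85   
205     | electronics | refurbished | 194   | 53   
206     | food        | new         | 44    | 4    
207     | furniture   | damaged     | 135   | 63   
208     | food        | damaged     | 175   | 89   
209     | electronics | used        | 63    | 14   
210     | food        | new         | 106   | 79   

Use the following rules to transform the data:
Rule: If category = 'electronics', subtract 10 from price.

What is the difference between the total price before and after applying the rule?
30

Step 1: Original sum of price = 1111
Step 2: 3 records have category = 'electronics'
Step 3: Each affected record changes by -10
Step 4: Total change = 3 × -10 = -30
Step 5: New sum = 1111 + -30 = 1081
Step 6: Difference = |1081 - 1111| = 30
        (Sum decreased by 30)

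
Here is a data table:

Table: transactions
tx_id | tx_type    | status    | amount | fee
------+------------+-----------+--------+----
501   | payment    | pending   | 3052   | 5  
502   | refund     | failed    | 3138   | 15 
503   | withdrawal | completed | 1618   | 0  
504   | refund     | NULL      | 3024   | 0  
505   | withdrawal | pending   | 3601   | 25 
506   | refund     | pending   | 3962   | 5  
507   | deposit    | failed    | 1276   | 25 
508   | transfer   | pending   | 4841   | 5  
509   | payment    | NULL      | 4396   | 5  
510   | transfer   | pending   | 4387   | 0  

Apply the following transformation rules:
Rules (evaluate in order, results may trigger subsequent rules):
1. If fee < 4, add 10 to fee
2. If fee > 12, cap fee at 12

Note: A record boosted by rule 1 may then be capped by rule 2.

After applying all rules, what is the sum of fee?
86

Step 1: Apply rule 1 to records with fee < 4
  - 3 records get bonus of 10
  - Of these, 0 records then exceed 12 and get capped
Step 2: Apply rule 2 to records with fee > 12
  - 3 records (original) are capped
Step 3: Calculate final sum = 86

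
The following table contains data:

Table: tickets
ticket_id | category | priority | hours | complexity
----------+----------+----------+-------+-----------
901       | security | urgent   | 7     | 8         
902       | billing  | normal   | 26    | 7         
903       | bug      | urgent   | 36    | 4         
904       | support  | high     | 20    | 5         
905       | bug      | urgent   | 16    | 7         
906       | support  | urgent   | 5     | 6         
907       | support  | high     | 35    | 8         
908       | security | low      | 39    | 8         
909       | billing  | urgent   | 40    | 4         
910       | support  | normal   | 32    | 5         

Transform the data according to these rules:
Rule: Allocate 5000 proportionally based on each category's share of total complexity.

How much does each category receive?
billing: 887.1, bug: 887.1, security: 1290.32, support: 1935.48

Step 1: Calculate total complexity = 62
Step 2: Calculate each category's proportion:
  billing: 11/62 = 17.74% → 887.1
  bug: 11/62 = 17.74% → 887.1
  security: 16/62 = 25.81% → 1290.32
  support: 24/62 = 38.71% → 1935.48
Step 3: Verify: sum of allocations ≈ 5000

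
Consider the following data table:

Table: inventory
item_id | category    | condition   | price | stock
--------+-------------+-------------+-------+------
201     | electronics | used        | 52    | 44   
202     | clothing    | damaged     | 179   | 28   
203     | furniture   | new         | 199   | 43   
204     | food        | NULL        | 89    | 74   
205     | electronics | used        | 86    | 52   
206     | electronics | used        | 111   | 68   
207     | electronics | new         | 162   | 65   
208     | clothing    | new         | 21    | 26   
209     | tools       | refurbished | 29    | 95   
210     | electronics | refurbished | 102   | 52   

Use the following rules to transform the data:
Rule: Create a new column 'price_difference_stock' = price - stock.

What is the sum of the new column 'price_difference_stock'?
483

Step 1: For each record, compute price - stock
Example calculations:
  52 - 44 = 8
  179 - 28 = 151
  199 - 43 = 156
  ...
Step 2: Sum all derived values
Step 3: Total = 483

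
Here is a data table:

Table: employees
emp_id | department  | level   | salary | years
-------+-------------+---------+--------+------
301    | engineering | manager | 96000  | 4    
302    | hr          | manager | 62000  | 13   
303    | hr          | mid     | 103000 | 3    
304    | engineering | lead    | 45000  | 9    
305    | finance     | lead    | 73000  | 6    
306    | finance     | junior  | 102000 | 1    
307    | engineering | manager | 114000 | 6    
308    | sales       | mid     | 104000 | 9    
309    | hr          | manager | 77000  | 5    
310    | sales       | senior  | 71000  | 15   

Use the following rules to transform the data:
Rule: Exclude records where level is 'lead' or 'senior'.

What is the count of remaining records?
7

Step 1: Count records to exclude
  - 2 (lead) + 1 (senior) = 3 records
Step 2: Total records: 10
Step 3: Remaining = 10 - 3 = 7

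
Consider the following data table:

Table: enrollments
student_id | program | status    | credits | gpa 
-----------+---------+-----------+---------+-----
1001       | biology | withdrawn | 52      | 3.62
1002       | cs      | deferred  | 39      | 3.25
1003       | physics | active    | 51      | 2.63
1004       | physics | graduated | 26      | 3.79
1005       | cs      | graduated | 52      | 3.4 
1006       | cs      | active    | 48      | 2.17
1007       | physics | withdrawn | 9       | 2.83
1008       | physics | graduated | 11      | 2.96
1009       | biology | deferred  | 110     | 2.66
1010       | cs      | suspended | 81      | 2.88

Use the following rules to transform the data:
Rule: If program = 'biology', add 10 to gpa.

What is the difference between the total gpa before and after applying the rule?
20.0

Step 1: Original sum of gpa = 30.19
Step 2: 2 records have program = 'biology'
Step 3: Each affected record changes by 10
Step 4: Total change = 2 × 10 = 20
Step 5: New sum = 30.19 + 20 = 50.19
Step 6: Difference = |50.19 - 30.19| = 20.0
        (Sum increased by 20.0)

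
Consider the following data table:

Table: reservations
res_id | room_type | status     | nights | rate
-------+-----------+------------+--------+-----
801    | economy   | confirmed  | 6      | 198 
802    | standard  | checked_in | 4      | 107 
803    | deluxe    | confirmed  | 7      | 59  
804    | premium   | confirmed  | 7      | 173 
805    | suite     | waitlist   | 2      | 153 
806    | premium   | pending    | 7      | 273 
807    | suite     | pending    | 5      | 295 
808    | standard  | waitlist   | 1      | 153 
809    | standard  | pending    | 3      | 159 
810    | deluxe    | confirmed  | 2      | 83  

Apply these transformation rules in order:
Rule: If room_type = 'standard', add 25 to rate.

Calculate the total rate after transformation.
1728

Step 1: Count records where room_type = 'standard': 3
Step 2: Total bonus added: 3 × 25 = 75
Step 3: Original sum of rate: 1653
Step 4: Final sum = 1653 + 75 = 1728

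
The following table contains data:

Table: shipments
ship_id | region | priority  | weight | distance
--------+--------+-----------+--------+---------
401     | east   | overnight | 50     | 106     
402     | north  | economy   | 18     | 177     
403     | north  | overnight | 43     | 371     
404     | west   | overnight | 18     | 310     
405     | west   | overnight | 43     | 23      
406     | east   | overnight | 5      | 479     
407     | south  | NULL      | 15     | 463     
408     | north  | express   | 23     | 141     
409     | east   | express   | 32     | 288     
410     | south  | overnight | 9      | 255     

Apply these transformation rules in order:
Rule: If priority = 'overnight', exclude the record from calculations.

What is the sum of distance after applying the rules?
1069

Step 1: Identify records where priority = 'overnight'
Step 2: The excluded records sum to 1544
Step 3: Original total distance = 2613
Step 4: Remaining total = 2613 - 1544 = 1069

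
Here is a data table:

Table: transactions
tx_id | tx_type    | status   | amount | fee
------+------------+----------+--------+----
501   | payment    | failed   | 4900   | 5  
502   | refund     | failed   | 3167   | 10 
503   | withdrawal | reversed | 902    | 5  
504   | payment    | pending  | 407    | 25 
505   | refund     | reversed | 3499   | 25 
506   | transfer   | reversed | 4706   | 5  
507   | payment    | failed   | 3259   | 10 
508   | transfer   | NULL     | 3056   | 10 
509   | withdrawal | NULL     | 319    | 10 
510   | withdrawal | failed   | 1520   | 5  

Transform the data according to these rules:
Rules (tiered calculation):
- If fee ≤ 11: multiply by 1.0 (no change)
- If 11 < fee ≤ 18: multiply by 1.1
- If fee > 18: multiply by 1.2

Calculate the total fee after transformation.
120.0

Step 1: Tier 1 (fee ≤ 11): 8 records, sum = 60 × 1.0 = 60.0
Step 2: Tier 2 (11 < fee ≤ 18): 0 records, sum = 0 × 1.1 = 0.0
Step 3: Tier 3 (fee > 18): 2 records, sum = 50 × 1.2 = 60.0
Step 4: Final sum = 60.0 + 0.0 + 60.0 = 120.0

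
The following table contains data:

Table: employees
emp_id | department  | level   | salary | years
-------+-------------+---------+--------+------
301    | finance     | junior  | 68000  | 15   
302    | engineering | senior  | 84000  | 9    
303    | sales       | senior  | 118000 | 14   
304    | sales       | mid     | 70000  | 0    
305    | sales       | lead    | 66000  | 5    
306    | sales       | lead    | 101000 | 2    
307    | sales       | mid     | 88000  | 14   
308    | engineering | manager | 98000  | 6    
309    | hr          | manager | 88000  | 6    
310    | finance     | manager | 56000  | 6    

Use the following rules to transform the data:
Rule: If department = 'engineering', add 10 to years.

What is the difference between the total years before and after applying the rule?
20

Step 1: Original sum of years = 77
Step 2: 2 records have department = 'engineering'
Step 3: Each affected record changes by 10
Step 4: Total change = 2 × 10 = 20
Step 5: New sum = 77 + 20 = 97
Step 6: Difference = |97 - 77| = 20
        (Sum increased by 20)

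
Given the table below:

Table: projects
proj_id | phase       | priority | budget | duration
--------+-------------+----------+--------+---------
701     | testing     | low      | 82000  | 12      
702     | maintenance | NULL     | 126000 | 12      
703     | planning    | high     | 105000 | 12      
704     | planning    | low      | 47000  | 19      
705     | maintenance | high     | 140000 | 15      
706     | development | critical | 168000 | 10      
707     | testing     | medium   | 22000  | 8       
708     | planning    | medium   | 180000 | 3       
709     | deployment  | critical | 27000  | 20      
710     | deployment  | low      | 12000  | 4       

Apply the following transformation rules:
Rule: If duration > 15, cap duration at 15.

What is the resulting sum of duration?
106

Step 1: 2 records have duration > 15
Step 2: These records originally summed to 39
Step 3: After capping: 2 × 15 = 30
Step 4: Unaffected records sum: 76
Step 5: Final sum = 30 + 76 = 106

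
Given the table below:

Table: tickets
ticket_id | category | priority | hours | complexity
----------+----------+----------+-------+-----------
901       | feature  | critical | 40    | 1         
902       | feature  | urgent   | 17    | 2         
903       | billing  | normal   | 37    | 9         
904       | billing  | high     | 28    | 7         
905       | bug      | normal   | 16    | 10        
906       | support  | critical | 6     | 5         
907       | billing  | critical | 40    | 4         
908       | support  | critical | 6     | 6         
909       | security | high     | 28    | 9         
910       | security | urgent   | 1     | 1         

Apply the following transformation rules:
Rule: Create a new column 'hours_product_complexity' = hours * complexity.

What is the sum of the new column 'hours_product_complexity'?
1242

Step 1: For each record, compute hours * complexity
Example calculations:
  40 * 1 = 40
  17 * 2 = 34
  37 * 9 = 333
  ...
Step 2: Sum all derived values
Step 3: Total = 1242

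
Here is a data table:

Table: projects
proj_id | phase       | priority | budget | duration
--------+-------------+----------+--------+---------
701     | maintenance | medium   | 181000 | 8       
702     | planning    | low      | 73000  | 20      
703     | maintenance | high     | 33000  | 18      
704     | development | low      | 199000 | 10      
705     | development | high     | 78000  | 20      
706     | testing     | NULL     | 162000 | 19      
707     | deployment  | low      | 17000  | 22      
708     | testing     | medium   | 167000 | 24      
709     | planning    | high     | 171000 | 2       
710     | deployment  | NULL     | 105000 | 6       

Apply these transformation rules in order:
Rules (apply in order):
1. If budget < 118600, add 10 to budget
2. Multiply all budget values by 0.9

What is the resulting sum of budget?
1067445.0

Step 1: Apply Rule 1 - Add 10 to records with budget < 118600
  - 5 records affected: 306000 + (5 × 10) = 306050
  - Unaffected records: 880000
  - Sum after Rule 1: 1186050
Step 2: Apply Rule 2 - Multiply all by 0.9
  - 1186050 × 0.9 = 1067445.0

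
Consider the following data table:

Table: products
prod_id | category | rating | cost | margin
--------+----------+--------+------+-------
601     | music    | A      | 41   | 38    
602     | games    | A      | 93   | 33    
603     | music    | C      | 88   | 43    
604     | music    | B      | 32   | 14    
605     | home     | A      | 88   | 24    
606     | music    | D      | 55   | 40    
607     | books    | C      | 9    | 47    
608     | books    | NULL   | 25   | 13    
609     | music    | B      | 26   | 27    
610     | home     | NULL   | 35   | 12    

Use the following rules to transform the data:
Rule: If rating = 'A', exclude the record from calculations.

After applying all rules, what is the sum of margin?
196

Step 1: Identify records where rating = 'A'
Step 2: The excluded records sum to 95
Step 3: Original total margin = 291
Step 4: Remaining total = 291 - 95 = 196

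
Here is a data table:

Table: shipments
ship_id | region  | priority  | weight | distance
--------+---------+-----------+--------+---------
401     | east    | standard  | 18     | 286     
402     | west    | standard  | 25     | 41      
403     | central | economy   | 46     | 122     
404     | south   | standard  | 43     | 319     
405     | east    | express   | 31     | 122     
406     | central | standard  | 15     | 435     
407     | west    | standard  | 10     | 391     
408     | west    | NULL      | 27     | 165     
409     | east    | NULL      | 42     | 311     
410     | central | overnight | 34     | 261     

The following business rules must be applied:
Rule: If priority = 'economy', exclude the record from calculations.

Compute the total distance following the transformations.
2331

Step 1: Identify records where priority = 'economy'
Step 2: The excluded records sum to 122
Step 3: Original total distance = 2453
Step 4: Remaining total = 2453 - 122 = 2331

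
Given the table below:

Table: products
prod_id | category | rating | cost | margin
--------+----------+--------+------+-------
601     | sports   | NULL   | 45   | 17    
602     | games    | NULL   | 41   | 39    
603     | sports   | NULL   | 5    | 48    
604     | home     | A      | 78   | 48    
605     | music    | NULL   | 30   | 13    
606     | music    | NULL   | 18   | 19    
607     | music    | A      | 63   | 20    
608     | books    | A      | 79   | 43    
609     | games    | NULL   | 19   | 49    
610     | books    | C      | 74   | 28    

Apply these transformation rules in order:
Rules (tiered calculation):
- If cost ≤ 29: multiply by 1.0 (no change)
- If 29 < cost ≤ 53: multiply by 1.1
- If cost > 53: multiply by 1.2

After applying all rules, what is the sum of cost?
522.4

Step 1: Tier 1 (cost ≤ 29): 3 records, sum = 42 × 1.0 = 42.0
Step 2: Tier 2 (29 < cost ≤ 53): 3 records, sum = 116 × 1.1 = 127.6
Step 3: Tier 3 (cost > 53): 4 records, sum = 294 × 1.2 = 352.8
Step 4: Final sum = 42.0 + 127.6 + 352.8 = 522.4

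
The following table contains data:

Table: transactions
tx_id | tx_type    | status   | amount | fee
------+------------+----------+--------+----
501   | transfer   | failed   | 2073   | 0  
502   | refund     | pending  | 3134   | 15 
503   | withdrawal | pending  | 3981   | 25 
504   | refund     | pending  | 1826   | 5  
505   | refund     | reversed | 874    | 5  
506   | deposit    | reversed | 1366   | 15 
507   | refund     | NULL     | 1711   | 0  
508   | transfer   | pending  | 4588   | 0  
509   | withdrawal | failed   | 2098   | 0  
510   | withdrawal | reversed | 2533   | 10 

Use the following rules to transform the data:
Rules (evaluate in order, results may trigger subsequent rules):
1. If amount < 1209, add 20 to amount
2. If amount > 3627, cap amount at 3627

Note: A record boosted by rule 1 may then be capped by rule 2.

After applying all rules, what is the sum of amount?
22889

Step 1: Apply rule 1 to records with amount < 1209
  - 1 records get bonus of 20
  - Of these, 0 records then exceed 3627 and get capped
Step 2: Apply rule 2 to records with amount > 3627
  - 2 records (original) are capped
Step 3: Calculate final sum = 22889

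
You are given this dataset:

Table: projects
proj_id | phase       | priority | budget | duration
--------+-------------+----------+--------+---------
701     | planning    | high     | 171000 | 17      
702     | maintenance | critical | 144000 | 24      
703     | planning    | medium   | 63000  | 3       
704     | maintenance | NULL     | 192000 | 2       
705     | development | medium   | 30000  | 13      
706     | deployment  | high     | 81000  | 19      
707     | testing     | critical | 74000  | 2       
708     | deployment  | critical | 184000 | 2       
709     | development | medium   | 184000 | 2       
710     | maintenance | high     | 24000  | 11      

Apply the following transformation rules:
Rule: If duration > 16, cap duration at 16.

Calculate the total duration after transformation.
83

Step 1: 3 records have duration > 16
Step 2: These records originally summed to 60
Step 3: After capping: 3 × 16 = 48
Step 4: Unaffected records sum: 35
Step 5: Final sum = 48 + 35 = 83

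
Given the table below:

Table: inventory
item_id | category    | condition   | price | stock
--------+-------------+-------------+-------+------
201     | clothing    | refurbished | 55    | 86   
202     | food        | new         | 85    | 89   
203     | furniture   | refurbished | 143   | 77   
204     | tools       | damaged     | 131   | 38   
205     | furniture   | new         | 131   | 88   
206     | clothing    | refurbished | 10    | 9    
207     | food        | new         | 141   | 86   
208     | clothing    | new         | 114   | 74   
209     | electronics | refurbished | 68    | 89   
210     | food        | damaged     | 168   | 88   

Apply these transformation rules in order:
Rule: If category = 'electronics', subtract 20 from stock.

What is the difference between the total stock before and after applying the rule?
20

Step 1: Original sum of stock = 724
Step 2: 1 records have category = 'electronics'
Step 3: Each affected record changes by -20
Step 4: Total change = 1 × -20 = -20
Step 5: New sum = 724 + -20 = 704
Step 6: Difference = |704 - 724| = 20
        (Sum decreased by 20)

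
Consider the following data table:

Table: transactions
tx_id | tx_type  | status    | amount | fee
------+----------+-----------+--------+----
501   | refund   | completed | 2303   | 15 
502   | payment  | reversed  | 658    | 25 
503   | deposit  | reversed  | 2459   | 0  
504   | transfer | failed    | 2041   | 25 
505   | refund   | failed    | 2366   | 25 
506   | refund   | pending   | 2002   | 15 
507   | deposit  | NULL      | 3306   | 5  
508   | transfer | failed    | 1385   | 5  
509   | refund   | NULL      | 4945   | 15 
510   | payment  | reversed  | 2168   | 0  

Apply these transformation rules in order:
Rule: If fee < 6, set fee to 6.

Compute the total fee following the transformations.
144

Step 1: 4 records have fee < 6
Step 2: These records originally summed to 10
Step 3: After setting to minimum: 4 × 6 = 24
Step 4: Unaffected records sum: 120
Step 5: Final sum = 24 + 120 = 144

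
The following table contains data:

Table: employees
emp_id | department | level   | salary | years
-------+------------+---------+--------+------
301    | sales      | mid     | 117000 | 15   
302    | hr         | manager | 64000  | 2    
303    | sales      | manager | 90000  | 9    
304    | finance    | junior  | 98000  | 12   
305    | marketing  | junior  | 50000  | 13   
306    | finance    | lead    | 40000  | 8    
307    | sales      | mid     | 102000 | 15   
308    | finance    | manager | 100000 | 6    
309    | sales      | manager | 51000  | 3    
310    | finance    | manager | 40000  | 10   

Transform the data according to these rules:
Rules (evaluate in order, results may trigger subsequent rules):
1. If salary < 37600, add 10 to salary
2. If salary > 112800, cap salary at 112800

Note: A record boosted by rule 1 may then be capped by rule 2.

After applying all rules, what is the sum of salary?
747800

Step 1: Apply rule 1 to records with salary < 37600
  - 0 records get bonus of 10
  - Of these, 0 records then exceed 112800 and get capped
Step 2: Apply rule 2 to records with salary > 112800
  - 1 records (original) are capped
Step 3: Calculate final sum = 747800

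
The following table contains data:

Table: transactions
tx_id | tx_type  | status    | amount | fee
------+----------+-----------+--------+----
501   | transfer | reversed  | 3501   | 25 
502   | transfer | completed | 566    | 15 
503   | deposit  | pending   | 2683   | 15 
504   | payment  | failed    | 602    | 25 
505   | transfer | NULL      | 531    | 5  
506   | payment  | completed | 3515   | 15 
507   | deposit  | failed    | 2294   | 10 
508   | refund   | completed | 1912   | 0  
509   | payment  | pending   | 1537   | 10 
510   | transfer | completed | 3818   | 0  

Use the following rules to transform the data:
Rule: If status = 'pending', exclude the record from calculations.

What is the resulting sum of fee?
95

Step 1: Identify records where status = 'pending'
Step 2: The excluded records sum to 25
Step 3: Original total fee = 120
Step 4: Remaining total = 120 - 25 = 95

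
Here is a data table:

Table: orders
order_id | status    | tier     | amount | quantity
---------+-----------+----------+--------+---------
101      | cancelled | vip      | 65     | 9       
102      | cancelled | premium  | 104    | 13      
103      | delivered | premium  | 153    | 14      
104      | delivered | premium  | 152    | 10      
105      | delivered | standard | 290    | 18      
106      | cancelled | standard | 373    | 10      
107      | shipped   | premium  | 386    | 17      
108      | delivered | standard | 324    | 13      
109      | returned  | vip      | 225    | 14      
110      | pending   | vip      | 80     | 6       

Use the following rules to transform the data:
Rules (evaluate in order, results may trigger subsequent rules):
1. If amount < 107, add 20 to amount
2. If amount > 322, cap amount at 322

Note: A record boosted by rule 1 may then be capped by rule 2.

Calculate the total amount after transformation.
2095

Step 1: Apply rule 1 to records with amount < 107
  - 3 records get bonus of 20
  - Of these, 0 records then exceed 322 and get capped
Step 2: Apply rule 2 to records with amount > 322
  - 3 records (original) are capped
Step 3: Calculate final sum = 2095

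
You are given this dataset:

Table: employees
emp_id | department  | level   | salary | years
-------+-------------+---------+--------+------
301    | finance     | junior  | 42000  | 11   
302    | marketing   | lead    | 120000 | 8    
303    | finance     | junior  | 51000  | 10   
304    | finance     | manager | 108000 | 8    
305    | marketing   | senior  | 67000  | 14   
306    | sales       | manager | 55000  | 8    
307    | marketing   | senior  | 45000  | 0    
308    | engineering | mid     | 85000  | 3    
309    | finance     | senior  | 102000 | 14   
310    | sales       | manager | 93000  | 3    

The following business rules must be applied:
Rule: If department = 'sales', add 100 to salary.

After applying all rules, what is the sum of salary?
768200

Step 1: Count records where department = 'sales': 2
Step 2: Total bonus added: 2 × 100 = 200
Step 3: Original sum of salary: 768000
Step 4: Final sum = 768000 + 200 = 768200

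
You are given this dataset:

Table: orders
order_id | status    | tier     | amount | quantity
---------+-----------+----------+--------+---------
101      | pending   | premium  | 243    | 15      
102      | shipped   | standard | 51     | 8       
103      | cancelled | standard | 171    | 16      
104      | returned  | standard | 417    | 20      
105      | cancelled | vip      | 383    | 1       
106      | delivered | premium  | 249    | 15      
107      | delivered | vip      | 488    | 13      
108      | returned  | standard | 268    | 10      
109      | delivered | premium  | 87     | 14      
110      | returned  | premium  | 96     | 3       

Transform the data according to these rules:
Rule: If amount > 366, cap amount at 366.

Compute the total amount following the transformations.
2263

Step 1: 3 records have amount > 366
Step 2: These records originally summed to 1288
Step 3: After capping: 3 × 366 = 1098
Step 4: Unaffected records sum: 1165
Step 5: Final sum = 1098 + 1165 = 2263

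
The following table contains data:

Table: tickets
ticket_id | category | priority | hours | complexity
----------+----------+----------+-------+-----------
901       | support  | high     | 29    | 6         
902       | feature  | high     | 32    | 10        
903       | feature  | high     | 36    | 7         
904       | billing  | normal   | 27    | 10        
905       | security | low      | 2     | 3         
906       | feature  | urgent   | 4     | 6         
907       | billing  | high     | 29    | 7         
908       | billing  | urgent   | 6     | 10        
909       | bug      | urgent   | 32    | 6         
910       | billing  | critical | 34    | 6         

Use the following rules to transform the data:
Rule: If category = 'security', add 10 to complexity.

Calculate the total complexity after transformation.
81

Step 1: Count records where category = 'security': 1
Step 2: Total bonus added: 1 × 10 = 10
Step 3: Original sum of complexity: 71
Step 4: Final sum = 71 + 10 = 81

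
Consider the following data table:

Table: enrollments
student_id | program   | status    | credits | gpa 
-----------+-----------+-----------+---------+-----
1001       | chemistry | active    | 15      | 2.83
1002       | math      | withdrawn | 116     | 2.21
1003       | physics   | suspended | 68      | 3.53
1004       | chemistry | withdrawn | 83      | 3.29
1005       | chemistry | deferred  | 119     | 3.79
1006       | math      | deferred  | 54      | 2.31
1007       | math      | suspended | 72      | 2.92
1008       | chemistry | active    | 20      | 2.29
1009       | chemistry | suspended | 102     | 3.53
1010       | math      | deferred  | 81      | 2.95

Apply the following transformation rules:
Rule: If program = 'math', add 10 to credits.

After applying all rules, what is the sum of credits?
770

Step 1: Count records where program = 'math': 4
Step 2: Total bonus added: 4 × 10 = 40
Step 3: Original sum of credits: 730
Step 4: Final sum = 730 + 40 = 770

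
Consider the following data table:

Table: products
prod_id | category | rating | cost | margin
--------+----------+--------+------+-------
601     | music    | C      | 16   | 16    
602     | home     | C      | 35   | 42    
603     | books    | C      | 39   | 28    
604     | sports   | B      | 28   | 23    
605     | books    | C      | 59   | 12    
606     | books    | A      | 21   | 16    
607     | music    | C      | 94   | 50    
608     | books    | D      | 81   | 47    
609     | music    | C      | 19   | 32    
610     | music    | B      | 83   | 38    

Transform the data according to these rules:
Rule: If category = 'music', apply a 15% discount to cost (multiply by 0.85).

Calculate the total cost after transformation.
443.2

Step 1: Records with category = 'music' have total cost = 212
Step 2: Apply multiplier: 212 × 0.85 = 180.2
Step 3: Other records total: 263
Step 4: Final sum = 180.2 + 263 = 443.2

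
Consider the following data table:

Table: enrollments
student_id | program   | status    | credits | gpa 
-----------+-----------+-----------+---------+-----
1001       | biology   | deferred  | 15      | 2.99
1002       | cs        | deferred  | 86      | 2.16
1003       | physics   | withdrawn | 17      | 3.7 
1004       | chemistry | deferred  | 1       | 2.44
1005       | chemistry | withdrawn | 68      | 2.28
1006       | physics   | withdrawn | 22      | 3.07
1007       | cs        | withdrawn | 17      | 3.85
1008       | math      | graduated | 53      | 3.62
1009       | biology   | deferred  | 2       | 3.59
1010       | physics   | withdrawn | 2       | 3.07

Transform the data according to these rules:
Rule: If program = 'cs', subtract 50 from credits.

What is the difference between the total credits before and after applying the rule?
100

Step 1: Original sum of credits = 283
Step 2: 2 records have program = 'cs'
Step 3: Each affected record changes by -50
Step 4: Total change = 2 × -50 = -100
Step 5: New sum = 283 + -100 = 183
Step 6: Difference = |183 - 283| = 100
        (Sum decreased by 100)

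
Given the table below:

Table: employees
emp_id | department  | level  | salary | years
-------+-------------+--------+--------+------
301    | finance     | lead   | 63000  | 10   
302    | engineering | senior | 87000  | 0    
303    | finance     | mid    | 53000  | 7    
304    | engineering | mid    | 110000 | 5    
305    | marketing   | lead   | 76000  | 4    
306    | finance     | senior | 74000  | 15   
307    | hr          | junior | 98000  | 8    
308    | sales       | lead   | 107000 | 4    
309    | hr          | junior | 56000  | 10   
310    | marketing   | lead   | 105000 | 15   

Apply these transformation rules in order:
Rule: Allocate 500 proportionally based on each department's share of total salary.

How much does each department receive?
engineering: 118.82, finance: 114.6, hr: 92.88, marketing: 109.17, sales: 64.54

Step 1: Calculate total salary = 829000
Step 2: Calculate each department's proportion:
  engineering: 197000/829000 = 23.76% → 118.82
  finance: 190000/829000 = 22.92% → 114.6
  hr: 154000/829000 = 18.58% → 92.88
  marketing: 181000/829000 = 21.83% → 109.17
  sales: 107000/829000 = 12.91% → 64.54
Step 3: Verify: sum of allocations ≈ 500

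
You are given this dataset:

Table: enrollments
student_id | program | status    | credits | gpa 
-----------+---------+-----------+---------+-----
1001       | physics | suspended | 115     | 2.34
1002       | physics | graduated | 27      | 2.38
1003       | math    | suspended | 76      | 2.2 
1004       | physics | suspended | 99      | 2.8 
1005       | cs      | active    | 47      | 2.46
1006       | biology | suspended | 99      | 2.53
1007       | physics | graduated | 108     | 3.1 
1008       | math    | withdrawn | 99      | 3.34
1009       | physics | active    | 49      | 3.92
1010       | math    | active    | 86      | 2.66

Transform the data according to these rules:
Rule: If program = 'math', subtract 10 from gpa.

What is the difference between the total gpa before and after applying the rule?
30.0

Step 1: Original sum of gpa = 27.73
Step 2: 3 records have program = 'math'
Step 3: Each affected record changes by -10
Step 4: Total change = 3 × -10 = -30
Step 5: New sum = 27.73 + -30 = -2.27
Step 6: Difference = |-2.27 - 27.73| = 30.0
        (Sum decreased by 30.0)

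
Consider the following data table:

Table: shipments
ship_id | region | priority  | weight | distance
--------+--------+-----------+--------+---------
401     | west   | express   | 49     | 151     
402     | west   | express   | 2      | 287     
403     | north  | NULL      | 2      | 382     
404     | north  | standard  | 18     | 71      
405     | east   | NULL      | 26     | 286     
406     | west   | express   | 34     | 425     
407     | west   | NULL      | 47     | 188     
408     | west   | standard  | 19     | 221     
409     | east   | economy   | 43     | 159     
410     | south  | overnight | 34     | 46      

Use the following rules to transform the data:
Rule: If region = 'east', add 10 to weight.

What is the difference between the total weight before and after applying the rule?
20

Step 1: Original sum of weight = 274
Step 2: 2 records have region = 'east'
Step 3: Each affected record changes by 10
Step 4: Total change = 2 × 10 = 20
Step 5: New sum = 274 + 20 = 294
Step 6: Difference = |294 - 274| = 20
        (Sum increased by 20)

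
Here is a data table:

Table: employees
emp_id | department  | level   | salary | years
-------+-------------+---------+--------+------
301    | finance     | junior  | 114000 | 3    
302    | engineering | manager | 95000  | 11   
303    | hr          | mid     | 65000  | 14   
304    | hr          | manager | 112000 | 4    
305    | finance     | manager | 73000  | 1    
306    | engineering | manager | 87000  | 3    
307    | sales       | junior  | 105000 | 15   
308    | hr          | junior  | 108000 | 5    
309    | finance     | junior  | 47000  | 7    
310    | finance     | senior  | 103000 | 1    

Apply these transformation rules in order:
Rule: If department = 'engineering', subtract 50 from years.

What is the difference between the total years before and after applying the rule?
100

Step 1: Original sum of years = 64
Step 2: 2 records have department = 'engineering'
Step 3: Each affected record changes by -50
Step 4: Total change = 2 × -50 = -100
Step 5: New sum = 64 + -100 = -36
Step 6: Difference = |-36 - 64| = 100
        (Sum decreased by 100)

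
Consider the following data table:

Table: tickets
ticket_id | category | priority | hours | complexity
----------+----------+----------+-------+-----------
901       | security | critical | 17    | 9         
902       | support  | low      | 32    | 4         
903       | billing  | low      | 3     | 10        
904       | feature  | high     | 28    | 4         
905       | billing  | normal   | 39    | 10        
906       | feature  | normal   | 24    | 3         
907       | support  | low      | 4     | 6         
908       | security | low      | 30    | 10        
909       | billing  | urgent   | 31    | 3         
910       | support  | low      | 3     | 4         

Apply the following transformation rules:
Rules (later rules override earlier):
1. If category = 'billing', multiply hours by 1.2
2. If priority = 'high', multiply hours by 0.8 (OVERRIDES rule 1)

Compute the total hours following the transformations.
220.0

Step 1: Rule 2 takes priority for records with priority = 'high'
  - 1 records: 28 × 0.8 = 22.4
Step 2: Rule 1 applies to remaining records with category = 'billing'
  - 3 records: 73 × 1.2 = 87.6
Step 3: Other records unchanged: 110
Step 4: Final sum = 22.4 + 87.6 + 110 = 220.0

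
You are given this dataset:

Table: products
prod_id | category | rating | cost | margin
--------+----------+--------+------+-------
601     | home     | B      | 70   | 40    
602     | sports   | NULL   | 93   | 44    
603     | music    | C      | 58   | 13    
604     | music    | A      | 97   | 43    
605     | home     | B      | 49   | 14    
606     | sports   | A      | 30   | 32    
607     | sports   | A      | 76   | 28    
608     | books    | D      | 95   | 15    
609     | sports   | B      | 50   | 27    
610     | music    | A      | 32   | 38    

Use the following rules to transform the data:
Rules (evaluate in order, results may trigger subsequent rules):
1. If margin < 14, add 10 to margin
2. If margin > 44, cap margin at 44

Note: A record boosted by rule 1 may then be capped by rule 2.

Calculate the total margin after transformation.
304

Step 1: Apply rule 1 to records with margin < 14
  - 1 records get bonus of 10
  - Of these, 0 records then exceed 44 and get capped
Step 2: Apply rule 2 to records with margin > 44
  - 0 records (original) are capped
Step 3: Calculate final sum = 304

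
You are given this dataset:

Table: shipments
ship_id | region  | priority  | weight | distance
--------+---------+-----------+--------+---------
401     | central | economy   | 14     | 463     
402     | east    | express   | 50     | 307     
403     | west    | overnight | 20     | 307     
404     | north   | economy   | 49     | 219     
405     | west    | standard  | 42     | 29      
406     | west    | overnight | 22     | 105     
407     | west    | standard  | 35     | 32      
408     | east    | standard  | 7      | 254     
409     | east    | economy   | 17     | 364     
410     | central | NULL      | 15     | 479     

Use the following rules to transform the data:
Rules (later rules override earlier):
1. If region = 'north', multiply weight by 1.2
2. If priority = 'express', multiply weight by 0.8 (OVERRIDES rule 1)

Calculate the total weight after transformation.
270.8

Step 1: Rule 2 takes priority for records with priority = 'express'
  - 1 records: 50 × 0.8 = 40.0
Step 2: Rule 1 applies to remaining records with region = 'north'
  - 1 records: 49 × 1.2 = 58.8
Step 3: Other records unchanged: 172
Step 4: Final sum = 40.0 + 58.8 + 172 = 270.8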